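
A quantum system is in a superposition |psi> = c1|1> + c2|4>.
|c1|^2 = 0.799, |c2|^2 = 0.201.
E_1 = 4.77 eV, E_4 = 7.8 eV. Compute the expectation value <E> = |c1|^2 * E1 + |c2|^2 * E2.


<E> = |c1|^2 * E1 + |c2|^2 * E2
= 0.799 * 4.77 + 0.201 * 7.8
= 3.8112 + 1.5678
= 5.379 eV

5.379


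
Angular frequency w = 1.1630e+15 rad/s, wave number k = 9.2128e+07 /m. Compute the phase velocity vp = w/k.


vp = w / k
= 1.1630e+15 / 9.2128e+07
= 1.2624e+07 m/s

1.2624e+07


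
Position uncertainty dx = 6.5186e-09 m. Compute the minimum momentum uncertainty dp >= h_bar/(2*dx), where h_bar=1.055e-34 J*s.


dp = h_bar / (2 * dx)
= 1.055e-34 / (2 * 6.5186e-09)
= 1.055e-34 / 1.3037e-08
= 8.0922e-27 kg*m/s

8.0922e-27


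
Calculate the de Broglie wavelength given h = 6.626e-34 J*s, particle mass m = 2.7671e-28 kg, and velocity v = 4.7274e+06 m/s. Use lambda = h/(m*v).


lambda = h / (m * v)
= 6.626e-34 / (2.7671e-28 * 4.7274e+06)
= 6.626e-34 / 1.3081e-21
= 5.0653e-13 m

5.0653e-13


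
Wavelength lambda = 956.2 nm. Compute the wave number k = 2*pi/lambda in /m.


k = 2 * pi / lambda
= 6.2832 / (956.2e-9)
= 6.2832 / 9.5620e-07
= 6.5710e+06 /m

6.5710e+06


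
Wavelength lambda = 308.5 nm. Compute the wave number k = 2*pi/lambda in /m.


k = 2 * pi / lambda
= 6.2832 / (308.5e-9)
= 6.2832 / 3.0850e-07
= 2.0367e+07 /m

2.0367e+07


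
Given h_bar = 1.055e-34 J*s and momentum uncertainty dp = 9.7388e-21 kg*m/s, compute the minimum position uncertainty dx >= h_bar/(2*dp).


dx = h_bar / (2 * dp)
= 1.055e-34 / (2 * 9.7388e-21)
= 1.055e-34 / 1.9478e-20
= 5.4165e-15 m

5.4165e-15


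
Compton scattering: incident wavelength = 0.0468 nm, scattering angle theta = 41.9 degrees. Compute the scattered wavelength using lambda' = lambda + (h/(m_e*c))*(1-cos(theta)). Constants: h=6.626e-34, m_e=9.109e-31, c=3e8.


Compton wavelength: h/(m_e*c) = 2.4247e-12 m
d_lambda = 2.4247e-12 * (1 - cos(41.9 deg))
= 2.4247e-12 * 0.255688
= 6.1997e-13 m = 0.00062 nm
lambda' = 0.0468 + 0.00062
= 0.04742 nm

0.04742


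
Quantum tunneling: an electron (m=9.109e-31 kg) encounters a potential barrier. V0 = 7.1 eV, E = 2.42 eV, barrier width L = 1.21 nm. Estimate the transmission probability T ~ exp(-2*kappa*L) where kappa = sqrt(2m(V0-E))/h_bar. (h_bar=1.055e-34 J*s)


V0 - E = 4.68 eV = 7.4974e-19 J
kappa = sqrt(2 * m * (V0-E)) / h_bar
= sqrt(2 * 9.109e-31 * 7.4974e-19) / 1.055e-34
= 1.1078e+10 /m
2*kappa*L = 2 * 1.1078e+10 * 1.21e-9
= 26.8082
T = exp(-26.8082) = 2.276945e-12

2.276945e-12


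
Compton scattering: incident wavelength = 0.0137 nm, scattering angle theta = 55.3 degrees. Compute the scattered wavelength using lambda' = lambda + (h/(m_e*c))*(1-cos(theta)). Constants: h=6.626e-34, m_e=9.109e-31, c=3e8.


Compton wavelength: h/(m_e*c) = 2.4247e-12 m
d_lambda = 2.4247e-12 * (1 - cos(55.3 deg))
= 2.4247e-12 * 0.43072
= 1.0444e-12 m = 0.001044 nm
lambda' = 0.0137 + 0.001044
= 0.014744 nm

0.014744


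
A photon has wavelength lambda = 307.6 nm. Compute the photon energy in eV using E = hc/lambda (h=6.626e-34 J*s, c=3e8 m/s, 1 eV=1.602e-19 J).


E = hc / lambda
= (6.626e-34)(3e8) / (307.6e-9)
= 1.9878e-25 / 3.0760e-07
= 6.4623e-19 J
Converting to eV: 6.4623e-19 / 1.602e-19
= 4.0339 eV

4.0339


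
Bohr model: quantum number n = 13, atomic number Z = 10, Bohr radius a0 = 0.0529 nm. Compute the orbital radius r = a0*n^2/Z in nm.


r = a0 * n^2 / Z
= 0.0529 * 13^2 / 10
= 0.0529 * 169 / 10
= 0.894 nm

0.894


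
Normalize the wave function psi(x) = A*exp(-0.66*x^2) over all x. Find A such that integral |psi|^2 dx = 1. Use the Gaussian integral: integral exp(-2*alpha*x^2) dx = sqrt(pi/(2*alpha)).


integral |psi|^2 dx = A^2 * sqrt(pi/(2*alpha)) = 1
A^2 = sqrt(2*alpha/pi)
= sqrt(2 * 0.66 / pi)
= 0.648204
A = sqrt(0.648204)
= 0.8051

0.8051


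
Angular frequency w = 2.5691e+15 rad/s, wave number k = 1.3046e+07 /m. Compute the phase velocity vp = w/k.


vp = w / k
= 2.5691e+15 / 1.3046e+07
= 1.9693e+08 m/s

1.9693e+08


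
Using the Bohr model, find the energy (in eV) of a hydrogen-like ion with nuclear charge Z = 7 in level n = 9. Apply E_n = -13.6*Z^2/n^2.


E_n = -13.6 * Z^2 / n^2
= -13.6 * 7^2 / 9^2
= -13.6 * 49 / 81
= -8.2272 eV

-8.2272


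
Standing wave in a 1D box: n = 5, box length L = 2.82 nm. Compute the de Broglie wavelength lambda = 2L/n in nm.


lambda = 2L / n
= 2 * 2.82 / 5
= 5.64 / 5
= 1.128 nm

1.128


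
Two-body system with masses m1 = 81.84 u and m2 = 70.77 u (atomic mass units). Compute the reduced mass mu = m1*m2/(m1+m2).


mu = m1 * m2 / (m1 + m2)
= 81.84 * 70.77 / (81.84 + 70.77)
= 5791.8168 / 152.61
= 37.9518 u

37.9518


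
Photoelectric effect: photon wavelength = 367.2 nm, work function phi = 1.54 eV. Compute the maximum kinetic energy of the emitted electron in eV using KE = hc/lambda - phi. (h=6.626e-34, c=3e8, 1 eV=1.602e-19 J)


E_photon = hc / lambda
= (6.626e-34)(3e8) / (367.2e-9)
= 5.4134e-19 J
= 3.3792 eV
KE = E_photon - phi
= 3.3792 - 1.54
= 1.8392 eV

1.8392


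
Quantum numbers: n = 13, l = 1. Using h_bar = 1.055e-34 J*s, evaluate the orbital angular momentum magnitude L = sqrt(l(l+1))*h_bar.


L = sqrt(l*(l+1)) * h_bar
= sqrt(1 * 2) * 1.055e-34
= sqrt(2) * 1.055e-34
= 1.4142 * 1.055e-34
= 1.4920e-34 J*s

1.4920e-34


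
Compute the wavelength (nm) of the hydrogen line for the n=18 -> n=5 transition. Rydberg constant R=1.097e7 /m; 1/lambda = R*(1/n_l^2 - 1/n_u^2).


1/lambda = R * (1/n_l^2 - 1/n_u^2)
= 1.097e7 * (1/5^2 - 1/18^2)
= 1.097e7 * (0.04 - 0.003086)
= 1.097e7 * 0.036914
= 4.0494e+05 /m
lambda = 1 / 4.0494e+05 = 2469.4896 nm

2469.4896


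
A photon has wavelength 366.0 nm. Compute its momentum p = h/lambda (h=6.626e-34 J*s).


p = h / lambda
= 6.626e-34 / (366.0e-9)
= 6.626e-34 / 3.6600e-07
= 1.8104e-27 kg*m/s

1.8104e-27


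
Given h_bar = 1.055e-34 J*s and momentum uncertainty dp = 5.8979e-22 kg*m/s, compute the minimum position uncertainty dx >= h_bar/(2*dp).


dx = h_bar / (2 * dp)
= 1.055e-34 / (2 * 5.8979e-22)
= 1.055e-34 / 1.1796e-21
= 8.9439e-14 m

8.9439e-14


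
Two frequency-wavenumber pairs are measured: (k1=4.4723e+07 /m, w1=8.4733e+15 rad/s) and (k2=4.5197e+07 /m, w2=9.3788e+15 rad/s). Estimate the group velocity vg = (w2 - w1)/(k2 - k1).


vg = (w2 - w1) / (k2 - k1)
= (9.3788e+15 - 8.4733e+15) / (4.5197e+07 - 4.4723e+07)
= 9.0550e+14 / 4.7400e+05
= 1.9103e+09 m/s

1.9103e+09


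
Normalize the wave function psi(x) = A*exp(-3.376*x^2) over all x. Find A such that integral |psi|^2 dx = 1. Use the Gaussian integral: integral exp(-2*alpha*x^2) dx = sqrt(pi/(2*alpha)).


integral |psi|^2 dx = A^2 * sqrt(pi/(2*alpha)) = 1
A^2 = sqrt(2*alpha/pi)
= sqrt(2 * 3.376 / pi)
= 1.466025
A = sqrt(1.466025)
= 1.2108

1.2108


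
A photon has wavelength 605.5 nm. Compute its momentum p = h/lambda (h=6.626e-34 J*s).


p = h / lambda
= 6.626e-34 / (605.5e-9)
= 6.626e-34 / 6.0550e-07
= 1.0943e-27 kg*m/s

1.0943e-27


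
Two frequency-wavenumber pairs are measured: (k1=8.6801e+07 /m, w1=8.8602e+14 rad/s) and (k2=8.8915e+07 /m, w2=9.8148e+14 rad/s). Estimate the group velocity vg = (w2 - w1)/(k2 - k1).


vg = (w2 - w1) / (k2 - k1)
= (9.8148e+14 - 8.8602e+14) / (8.8915e+07 - 8.6801e+07)
= 9.5460e+13 / 2.1140e+06
= 4.5156e+07 m/s

4.5156e+07


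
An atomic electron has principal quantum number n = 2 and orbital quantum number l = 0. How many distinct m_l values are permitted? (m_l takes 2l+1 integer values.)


m_l ranges from -l to +l in integer steps
So m_l goes from -0 to +0
Count = 2l + 1 = 2*0 + 1
= 1

1


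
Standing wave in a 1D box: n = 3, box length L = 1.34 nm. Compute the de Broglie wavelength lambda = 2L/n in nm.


lambda = 2L / n
= 2 * 1.34 / 3
= 2.68 / 3
= 0.8933 nm

0.8933


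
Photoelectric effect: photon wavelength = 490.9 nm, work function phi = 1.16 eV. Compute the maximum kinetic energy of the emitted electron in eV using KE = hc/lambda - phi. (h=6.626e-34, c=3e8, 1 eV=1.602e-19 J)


E_photon = hc / lambda
= (6.626e-34)(3e8) / (490.9e-9)
= 4.0493e-19 J
= 2.5277 eV
KE = E_photon - phi
= 2.5277 - 1.16
= 1.3677 eV

1.3677


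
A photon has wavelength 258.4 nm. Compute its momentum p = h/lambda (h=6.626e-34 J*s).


p = h / lambda
= 6.626e-34 / (258.4e-9)
= 6.626e-34 / 2.5840e-07
= 2.5642e-27 kg*m/s

2.5642e-27


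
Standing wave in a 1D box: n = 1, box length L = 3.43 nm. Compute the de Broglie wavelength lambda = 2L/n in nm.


lambda = 2L / n
= 2 * 3.43 / 1
= 6.86 / 1
= 6.86 nm

6.86


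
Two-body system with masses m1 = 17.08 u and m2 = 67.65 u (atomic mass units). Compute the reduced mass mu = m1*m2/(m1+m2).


mu = m1 * m2 / (m1 + m2)
= 17.08 * 67.65 / (17.08 + 67.65)
= 1155.462 / 84.73
= 13.637 u

13.637


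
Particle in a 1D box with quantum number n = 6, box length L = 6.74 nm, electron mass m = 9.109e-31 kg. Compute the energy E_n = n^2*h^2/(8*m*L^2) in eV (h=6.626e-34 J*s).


E = n^2 * h^2 / (8 * m * L^2)
= 6^2 * (6.626e-34)^2 / (8 * 9.109e-31 * (6.74e-9)^2)
= 36 * 4.3904e-67 / (8 * 9.109e-31 * 4.5428e-17)
= 4.7745e-20 J
= 0.298 eV

0.298


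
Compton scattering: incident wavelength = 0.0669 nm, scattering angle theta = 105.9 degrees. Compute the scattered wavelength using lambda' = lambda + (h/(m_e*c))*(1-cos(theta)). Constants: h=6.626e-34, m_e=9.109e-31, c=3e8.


Compton wavelength: h/(m_e*c) = 2.4247e-12 m
d_lambda = 2.4247e-12 * (1 - cos(105.9 deg))
= 2.4247e-12 * 1.273959
= 3.0890e-12 m = 0.003089 nm
lambda' = 0.0669 + 0.003089
= 0.069989 nm

0.069989


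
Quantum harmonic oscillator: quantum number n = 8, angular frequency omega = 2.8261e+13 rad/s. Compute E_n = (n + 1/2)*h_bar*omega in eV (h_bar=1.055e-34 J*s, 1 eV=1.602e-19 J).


E = (n + 1/2) * h_bar * omega
= (8 + 0.5) * 1.055e-34 * 2.8261e+13
= 8.5 * 2.9815e-21
= 2.5343e-20 J
= 0.1582 eV

0.1582


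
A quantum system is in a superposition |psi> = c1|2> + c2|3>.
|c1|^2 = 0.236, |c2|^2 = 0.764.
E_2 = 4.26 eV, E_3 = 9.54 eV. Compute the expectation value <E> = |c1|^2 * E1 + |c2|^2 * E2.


<E> = |c1|^2 * E1 + |c2|^2 * E2
= 0.236 * 4.26 + 0.764 * 9.54
= 1.0054 + 7.2886
= 8.2939 eV

8.2939


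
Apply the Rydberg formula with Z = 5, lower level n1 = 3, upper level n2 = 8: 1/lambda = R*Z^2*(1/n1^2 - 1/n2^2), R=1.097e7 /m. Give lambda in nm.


1/lambda = R * Z^2 * (1/n1^2 - 1/n2^2)
= 1.097e7 * 5^2 * (1/3^2 - 1/8^2)
= 1.097e7 * 25 * (0.111111 - 0.015625)
= 2.6187e+07 /m
lambda = 1 / 2.6187e+07
= 38.1868 nm

38.1868


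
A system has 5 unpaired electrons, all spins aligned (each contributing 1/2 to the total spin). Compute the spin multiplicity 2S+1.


Total spin S = N * (1/2) = 5 * 0.5 = 2.5
Spin multiplicity = 2S + 1
= 2 * 2.5 + 1
= 6

6


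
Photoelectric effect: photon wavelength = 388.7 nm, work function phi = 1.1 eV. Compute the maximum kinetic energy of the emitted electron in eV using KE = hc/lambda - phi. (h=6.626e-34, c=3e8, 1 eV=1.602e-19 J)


E_photon = hc / lambda
= (6.626e-34)(3e8) / (388.7e-9)
= 5.1140e-19 J
= 3.1922 eV
KE = E_photon - phi
= 3.1922 - 1.1
= 2.0922 eV

2.0922


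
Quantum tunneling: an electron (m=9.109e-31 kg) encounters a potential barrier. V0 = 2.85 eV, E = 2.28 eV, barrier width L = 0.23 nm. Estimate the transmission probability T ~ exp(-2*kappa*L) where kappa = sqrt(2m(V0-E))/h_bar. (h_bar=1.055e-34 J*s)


V0 - E = 0.57 eV = 9.1314e-20 J
kappa = sqrt(2 * m * (V0-E)) / h_bar
= sqrt(2 * 9.109e-31 * 9.1314e-20) / 1.055e-34
= 3.8660e+09 /m
2*kappa*L = 2 * 3.8660e+09 * 0.23e-9
= 1.7784
T = exp(-1.7784) = 1.689117e-01

1.689117e-01


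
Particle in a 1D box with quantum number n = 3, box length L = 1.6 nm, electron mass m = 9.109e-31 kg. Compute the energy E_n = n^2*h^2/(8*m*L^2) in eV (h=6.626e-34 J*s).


E = n^2 * h^2 / (8 * m * L^2)
= 3^2 * (6.626e-34)^2 / (8 * 9.109e-31 * (1.6e-9)^2)
= 9 * 4.3904e-67 / (8 * 9.109e-31 * 2.5600e-18)
= 2.1181e-19 J
= 1.3222 eV

1.3222


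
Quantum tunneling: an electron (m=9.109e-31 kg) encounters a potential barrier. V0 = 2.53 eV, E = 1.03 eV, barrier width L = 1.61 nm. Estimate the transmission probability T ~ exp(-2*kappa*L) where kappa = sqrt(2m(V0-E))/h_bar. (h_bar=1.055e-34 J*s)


V0 - E = 1.5 eV = 2.4030e-19 J
kappa = sqrt(2 * m * (V0-E)) / h_bar
= sqrt(2 * 9.109e-31 * 2.4030e-19) / 1.055e-34
= 6.2715e+09 /m
2*kappa*L = 2 * 6.2715e+09 * 1.61e-9
= 20.1944
T = exp(-20.1944) = 1.697031e-09

1.697031e-09


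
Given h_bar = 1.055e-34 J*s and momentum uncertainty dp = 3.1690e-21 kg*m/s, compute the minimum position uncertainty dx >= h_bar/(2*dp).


dx = h_bar / (2 * dp)
= 1.055e-34 / (2 * 3.1690e-21)
= 1.055e-34 / 6.3380e-21
= 1.6646e-14 m

1.6646e-14


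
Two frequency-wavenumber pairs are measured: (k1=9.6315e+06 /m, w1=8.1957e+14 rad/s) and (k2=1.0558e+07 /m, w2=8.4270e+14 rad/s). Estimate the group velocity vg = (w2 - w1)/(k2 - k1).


vg = (w2 - w1) / (k2 - k1)
= (8.4270e+14 - 8.1957e+14) / (1.0558e+07 - 9.6315e+06)
= 2.3130e+13 / 9.2650e+05
= 2.4965e+07 m/s

2.4965e+07


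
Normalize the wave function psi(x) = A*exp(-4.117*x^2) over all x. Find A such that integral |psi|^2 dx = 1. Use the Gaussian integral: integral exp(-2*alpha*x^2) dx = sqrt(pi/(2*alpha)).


integral |psi|^2 dx = A^2 * sqrt(pi/(2*alpha)) = 1
A^2 = sqrt(2*alpha/pi)
= sqrt(2 * 4.117 / pi)
= 1.618939
A = sqrt(1.618939)
= 1.2724

1.2724


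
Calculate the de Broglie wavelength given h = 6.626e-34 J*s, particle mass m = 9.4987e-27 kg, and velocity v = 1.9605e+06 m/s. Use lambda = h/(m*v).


lambda = h / (m * v)
= 6.626e-34 / (9.4987e-27 * 1.9605e+06)
= 6.626e-34 / 1.8622e-20
= 3.5581e-14 m

3.5581e-14


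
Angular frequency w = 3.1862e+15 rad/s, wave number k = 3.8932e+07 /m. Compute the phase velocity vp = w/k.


vp = w / k
= 3.1862e+15 / 3.8932e+07
= 8.1840e+07 m/s

8.1840e+07


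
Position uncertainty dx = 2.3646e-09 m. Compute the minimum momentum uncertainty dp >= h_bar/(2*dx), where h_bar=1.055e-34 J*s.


dp = h_bar / (2 * dx)
= 1.055e-34 / (2 * 2.3646e-09)
= 1.055e-34 / 4.7292e-09
= 2.2308e-26 kg*m/s

2.2308e-26


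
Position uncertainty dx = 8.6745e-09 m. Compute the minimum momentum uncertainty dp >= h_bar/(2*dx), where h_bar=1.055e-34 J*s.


dp = h_bar / (2 * dx)
= 1.055e-34 / (2 * 8.6745e-09)
= 1.055e-34 / 1.7349e-08
= 6.0810e-27 kg*m/s

6.0810e-27


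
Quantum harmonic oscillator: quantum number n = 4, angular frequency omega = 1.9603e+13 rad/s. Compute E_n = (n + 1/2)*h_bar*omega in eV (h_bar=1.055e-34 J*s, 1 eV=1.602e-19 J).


E = (n + 1/2) * h_bar * omega
= (4 + 0.5) * 1.055e-34 * 1.9603e+13
= 4.5 * 2.0681e-21
= 9.3065e-21 J
= 0.0581 eV

0.0581


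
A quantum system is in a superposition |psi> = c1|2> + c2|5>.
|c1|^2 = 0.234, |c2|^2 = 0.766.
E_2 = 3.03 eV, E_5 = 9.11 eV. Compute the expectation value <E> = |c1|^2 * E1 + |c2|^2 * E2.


<E> = |c1|^2 * E1 + |c2|^2 * E2
= 0.234 * 3.03 + 0.766 * 9.11
= 0.709 + 6.9783
= 7.6873 eV

7.6873


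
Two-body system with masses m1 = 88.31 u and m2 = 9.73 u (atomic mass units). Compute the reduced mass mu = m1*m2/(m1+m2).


mu = m1 * m2 / (m1 + m2)
= 88.31 * 9.73 / (88.31 + 9.73)
= 859.2563 / 98.04
= 8.7643 u

8.7643


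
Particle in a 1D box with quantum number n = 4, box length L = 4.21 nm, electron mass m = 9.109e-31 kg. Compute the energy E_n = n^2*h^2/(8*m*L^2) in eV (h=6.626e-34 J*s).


E = n^2 * h^2 / (8 * m * L^2)
= 4^2 * (6.626e-34)^2 / (8 * 9.109e-31 * (4.21e-9)^2)
= 16 * 4.3904e-67 / (8 * 9.109e-31 * 1.7724e-17)
= 5.4387e-20 J
= 0.3395 eV

0.3395


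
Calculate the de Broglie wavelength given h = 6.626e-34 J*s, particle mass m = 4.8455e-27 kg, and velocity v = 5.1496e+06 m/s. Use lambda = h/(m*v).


lambda = h / (m * v)
= 6.626e-34 / (4.8455e-27 * 5.1496e+06)
= 6.626e-34 / 2.4952e-20
= 2.6555e-14 m

2.6555e-14


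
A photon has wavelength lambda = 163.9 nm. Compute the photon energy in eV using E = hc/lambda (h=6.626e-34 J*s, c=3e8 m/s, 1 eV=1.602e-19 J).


E = hc / lambda
= (6.626e-34)(3e8) / (163.9e-9)
= 1.9878e-25 / 1.6390e-07
= 1.2128e-18 J
Converting to eV: 1.2128e-18 / 1.602e-19
= 7.5706 eV

7.5706


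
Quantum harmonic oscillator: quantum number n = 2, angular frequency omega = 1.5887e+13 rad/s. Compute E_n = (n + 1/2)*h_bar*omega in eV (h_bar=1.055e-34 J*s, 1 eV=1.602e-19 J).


E = (n + 1/2) * h_bar * omega
= (2 + 0.5) * 1.055e-34 * 1.5887e+13
= 2.5 * 1.6761e-21
= 4.1902e-21 J
= 0.0262 eV

0.0262


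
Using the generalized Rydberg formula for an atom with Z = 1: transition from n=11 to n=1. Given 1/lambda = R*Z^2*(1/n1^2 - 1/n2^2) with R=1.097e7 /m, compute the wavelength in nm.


1/lambda = R * Z^2 * (1/n1^2 - 1/n2^2)
= 1.097e7 * 1^2 * (1/1^2 - 1/11^2)
= 1.097e7 * 1 * (1.0 - 0.008264)
= 1.0879e+07 /m
lambda = 1 / 1.0879e+07
= 91.9174 nm

91.9174


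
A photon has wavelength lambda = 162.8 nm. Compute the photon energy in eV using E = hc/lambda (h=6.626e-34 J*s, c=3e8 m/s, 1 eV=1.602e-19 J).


E = hc / lambda
= (6.626e-34)(3e8) / (162.8e-9)
= 1.9878e-25 / 1.6280e-07
= 1.2210e-18 J
Converting to eV: 1.2210e-18 / 1.602e-19
= 7.6218 eV

7.6218


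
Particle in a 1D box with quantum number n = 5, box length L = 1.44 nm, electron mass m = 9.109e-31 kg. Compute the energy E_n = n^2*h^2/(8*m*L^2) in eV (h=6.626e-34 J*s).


E = n^2 * h^2 / (8 * m * L^2)
= 5^2 * (6.626e-34)^2 / (8 * 9.109e-31 * (1.44e-9)^2)
= 25 * 4.3904e-67 / (8 * 9.109e-31 * 2.0736e-18)
= 7.2637e-19 J
= 4.5341 eV

4.5341


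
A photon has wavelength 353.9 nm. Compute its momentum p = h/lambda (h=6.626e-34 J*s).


p = h / lambda
= 6.626e-34 / (353.9e-9)
= 6.626e-34 / 3.5390e-07
= 1.8723e-27 kg*m/s

1.8723e-27


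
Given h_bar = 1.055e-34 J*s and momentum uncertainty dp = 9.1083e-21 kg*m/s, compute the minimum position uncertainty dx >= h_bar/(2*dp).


dx = h_bar / (2 * dp)
= 1.055e-34 / (2 * 9.1083e-21)
= 1.055e-34 / 1.8217e-20
= 5.7914e-15 m

5.7914e-15


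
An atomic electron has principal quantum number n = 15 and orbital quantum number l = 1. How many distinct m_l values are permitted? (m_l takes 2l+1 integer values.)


m_l ranges from -l to +l in integer steps
So m_l goes from -1 to +1
Count = 2l + 1 = 2*1 + 1
= 3

3


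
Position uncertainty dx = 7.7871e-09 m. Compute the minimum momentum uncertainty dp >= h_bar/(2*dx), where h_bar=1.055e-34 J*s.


dp = h_bar / (2 * dx)
= 1.055e-34 / (2 * 7.7871e-09)
= 1.055e-34 / 1.5574e-08
= 6.7740e-27 kg*m/s

6.7740e-27


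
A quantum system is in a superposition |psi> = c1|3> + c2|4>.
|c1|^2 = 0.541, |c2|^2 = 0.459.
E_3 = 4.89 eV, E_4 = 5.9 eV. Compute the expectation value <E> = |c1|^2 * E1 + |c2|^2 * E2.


<E> = |c1|^2 * E1 + |c2|^2 * E2
= 0.541 * 4.89 + 0.459 * 5.9
= 2.6455 + 2.7081
= 5.3536 eV

5.3536


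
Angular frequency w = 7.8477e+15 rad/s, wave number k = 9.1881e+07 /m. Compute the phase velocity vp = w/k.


vp = w / k
= 7.8477e+15 / 9.1881e+07
= 8.5412e+07 m/s

8.5412e+07


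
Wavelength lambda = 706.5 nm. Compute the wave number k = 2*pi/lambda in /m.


k = 2 * pi / lambda
= 6.2832 / (706.5e-9)
= 6.2832 / 7.0650e-07
= 8.8934e+06 /m

8.8934e+06


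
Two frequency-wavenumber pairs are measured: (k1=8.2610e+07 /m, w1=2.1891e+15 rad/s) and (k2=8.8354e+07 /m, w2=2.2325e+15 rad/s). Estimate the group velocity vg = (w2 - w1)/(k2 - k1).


vg = (w2 - w1) / (k2 - k1)
= (2.2325e+15 - 2.1891e+15) / (8.8354e+07 - 8.2610e+07)
= 4.3400e+13 / 5.7440e+06
= 7.5557e+06 m/s

7.5557e+06


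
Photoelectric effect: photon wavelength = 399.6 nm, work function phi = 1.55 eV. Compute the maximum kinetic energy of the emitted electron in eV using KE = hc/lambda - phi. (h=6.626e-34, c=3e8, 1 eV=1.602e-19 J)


E_photon = hc / lambda
= (6.626e-34)(3e8) / (399.6e-9)
= 4.9745e-19 J
= 3.1052 eV
KE = E_photon - phi
= 3.1052 - 1.55
= 1.5552 eV

1.5552


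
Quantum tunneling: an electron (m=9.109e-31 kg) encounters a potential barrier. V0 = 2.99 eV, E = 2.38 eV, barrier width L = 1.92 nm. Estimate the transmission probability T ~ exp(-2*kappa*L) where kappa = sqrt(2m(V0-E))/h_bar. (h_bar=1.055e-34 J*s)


V0 - E = 0.61 eV = 9.7722e-20 J
kappa = sqrt(2 * m * (V0-E)) / h_bar
= sqrt(2 * 9.109e-31 * 9.7722e-20) / 1.055e-34
= 3.9994e+09 /m
2*kappa*L = 2 * 3.9994e+09 * 1.92e-9
= 15.3577
T = exp(-15.3577) = 2.139190e-07

2.139190e-07


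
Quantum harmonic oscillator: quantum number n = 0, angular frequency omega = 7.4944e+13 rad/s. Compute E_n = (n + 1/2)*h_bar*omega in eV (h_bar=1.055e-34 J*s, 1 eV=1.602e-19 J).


E = (n + 1/2) * h_bar * omega
= (0 + 0.5) * 1.055e-34 * 7.4944e+13
= 0.5 * 7.9066e-21
= 3.9533e-21 J
= 0.0247 eV

0.0247


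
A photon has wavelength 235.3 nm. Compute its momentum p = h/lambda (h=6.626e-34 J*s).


p = h / lambda
= 6.626e-34 / (235.3e-9)
= 6.626e-34 / 2.3530e-07
= 2.8160e-27 kg*m/s

2.8160e-27


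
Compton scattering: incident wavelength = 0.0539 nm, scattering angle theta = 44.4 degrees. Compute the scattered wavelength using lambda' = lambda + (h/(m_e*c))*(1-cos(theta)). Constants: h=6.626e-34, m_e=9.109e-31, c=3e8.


Compton wavelength: h/(m_e*c) = 2.4247e-12 m
d_lambda = 2.4247e-12 * (1 - cos(44.4 deg))
= 2.4247e-12 * 0.285527
= 6.9232e-13 m = 0.000692 nm
lambda' = 0.0539 + 0.000692
= 0.054592 nm

0.054592


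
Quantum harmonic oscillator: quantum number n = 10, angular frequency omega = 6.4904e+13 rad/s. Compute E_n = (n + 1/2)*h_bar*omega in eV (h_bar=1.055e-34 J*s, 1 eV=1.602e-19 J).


E = (n + 1/2) * h_bar * omega
= (10 + 0.5) * 1.055e-34 * 6.4904e+13
= 10.5 * 6.8474e-21
= 7.1897e-20 J
= 0.4488 eV

0.4488


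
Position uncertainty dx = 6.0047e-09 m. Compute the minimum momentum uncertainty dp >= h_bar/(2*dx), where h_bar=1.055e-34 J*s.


dp = h_bar / (2 * dx)
= 1.055e-34 / (2 * 6.0047e-09)
= 1.055e-34 / 1.2009e-08
= 8.7848e-27 kg*m/s

8.7848e-27


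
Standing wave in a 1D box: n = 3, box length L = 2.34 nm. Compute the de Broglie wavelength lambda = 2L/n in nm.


lambda = 2L / n
= 2 * 2.34 / 3
= 4.68 / 3
= 1.56 nm

1.56


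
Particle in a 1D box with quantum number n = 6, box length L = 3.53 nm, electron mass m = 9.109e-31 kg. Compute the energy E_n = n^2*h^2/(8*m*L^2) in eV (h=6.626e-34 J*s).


E = n^2 * h^2 / (8 * m * L^2)
= 6^2 * (6.626e-34)^2 / (8 * 9.109e-31 * (3.53e-9)^2)
= 36 * 4.3904e-67 / (8 * 9.109e-31 * 1.2461e-17)
= 1.7406e-19 J
= 1.0865 eV

1.0865


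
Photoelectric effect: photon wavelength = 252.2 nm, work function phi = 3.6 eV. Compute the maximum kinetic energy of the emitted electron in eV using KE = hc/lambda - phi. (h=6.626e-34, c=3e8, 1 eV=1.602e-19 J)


E_photon = hc / lambda
= (6.626e-34)(3e8) / (252.2e-9)
= 7.8818e-19 J
= 4.92 eV
KE = E_photon - phi
= 4.92 - 3.6
= 1.32 eV

1.32


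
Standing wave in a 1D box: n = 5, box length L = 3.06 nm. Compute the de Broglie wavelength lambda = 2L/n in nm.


lambda = 2L / n
= 2 * 3.06 / 5
= 6.12 / 5
= 1.224 nm

1.224


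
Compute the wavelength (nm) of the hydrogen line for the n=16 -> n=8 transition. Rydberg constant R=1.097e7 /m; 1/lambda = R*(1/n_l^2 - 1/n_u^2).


1/lambda = R * (1/n_l^2 - 1/n_u^2)
= 1.097e7 * (1/8^2 - 1/16^2)
= 1.097e7 * (0.015625 - 0.003906)
= 1.097e7 * 0.011719
= 1.2855e+05 /m
lambda = 1 / 1.2855e+05 = 7778.7906 nm

7778.7906


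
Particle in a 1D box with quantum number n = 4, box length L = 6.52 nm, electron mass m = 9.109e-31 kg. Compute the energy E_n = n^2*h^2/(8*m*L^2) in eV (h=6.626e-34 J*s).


E = n^2 * h^2 / (8 * m * L^2)
= 4^2 * (6.626e-34)^2 / (8 * 9.109e-31 * (6.52e-9)^2)
= 16 * 4.3904e-67 / (8 * 9.109e-31 * 4.2510e-17)
= 2.2676e-20 J
= 0.1415 eV

0.1415


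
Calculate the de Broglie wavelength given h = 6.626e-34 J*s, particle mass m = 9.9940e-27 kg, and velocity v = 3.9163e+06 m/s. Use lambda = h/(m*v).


lambda = h / (m * v)
= 6.626e-34 / (9.9940e-27 * 3.9163e+06)
= 6.626e-34 / 3.9140e-20
= 1.6929e-14 m

1.6929e-14


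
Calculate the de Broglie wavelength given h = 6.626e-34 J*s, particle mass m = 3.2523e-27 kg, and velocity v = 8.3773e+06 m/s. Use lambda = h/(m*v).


lambda = h / (m * v)
= 6.626e-34 / (3.2523e-27 * 8.3773e+06)
= 6.626e-34 / 2.7245e-20
= 2.4320e-14 m

2.4320e-14


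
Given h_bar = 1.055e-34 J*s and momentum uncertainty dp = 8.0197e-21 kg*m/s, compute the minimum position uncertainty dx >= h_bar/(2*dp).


dx = h_bar / (2 * dp)
= 1.055e-34 / (2 * 8.0197e-21)
= 1.055e-34 / 1.6039e-20
= 6.5776e-15 m

6.5776e-15


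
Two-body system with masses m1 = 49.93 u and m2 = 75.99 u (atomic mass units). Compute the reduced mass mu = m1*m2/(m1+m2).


mu = m1 * m2 / (m1 + m2)
= 49.93 * 75.99 / (49.93 + 75.99)
= 3794.1807 / 125.92
= 30.1317 u

30.1317


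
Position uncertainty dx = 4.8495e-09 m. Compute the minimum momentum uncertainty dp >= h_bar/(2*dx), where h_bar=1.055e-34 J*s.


dp = h_bar / (2 * dx)
= 1.055e-34 / (2 * 4.8495e-09)
= 1.055e-34 / 9.6990e-09
= 1.0877e-26 kg*m/s

1.0877e-26


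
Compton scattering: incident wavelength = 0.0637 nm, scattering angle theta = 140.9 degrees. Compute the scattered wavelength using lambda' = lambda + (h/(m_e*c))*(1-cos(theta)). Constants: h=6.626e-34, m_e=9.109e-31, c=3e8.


Compton wavelength: h/(m_e*c) = 2.4247e-12 m
d_lambda = 2.4247e-12 * (1 - cos(140.9 deg))
= 2.4247e-12 * 1.776046
= 4.3064e-12 m = 0.004306 nm
lambda' = 0.0637 + 0.004306
= 0.068006 nm

0.068006


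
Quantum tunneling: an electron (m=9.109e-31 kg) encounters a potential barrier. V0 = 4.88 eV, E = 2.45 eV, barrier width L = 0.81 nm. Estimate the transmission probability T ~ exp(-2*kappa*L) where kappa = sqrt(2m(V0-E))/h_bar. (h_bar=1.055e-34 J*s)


V0 - E = 2.43 eV = 3.8929e-19 J
kappa = sqrt(2 * m * (V0-E)) / h_bar
= sqrt(2 * 9.109e-31 * 3.8929e-19) / 1.055e-34
= 7.9824e+09 /m
2*kappa*L = 2 * 7.9824e+09 * 0.81e-9
= 12.9315
T = exp(-12.9315) = 2.420704e-06

2.420704e-06


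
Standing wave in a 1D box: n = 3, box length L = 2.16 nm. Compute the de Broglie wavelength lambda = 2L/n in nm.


lambda = 2L / n
= 2 * 2.16 / 3
= 4.32 / 3
= 1.44 nm

1.44


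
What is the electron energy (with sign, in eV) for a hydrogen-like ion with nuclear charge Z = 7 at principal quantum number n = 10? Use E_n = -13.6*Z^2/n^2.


E_n = -13.6 * Z^2 / n^2
= -13.6 * 7^2 / 10^2
= -13.6 * 49 / 100
= -6.664 eV

-6.664


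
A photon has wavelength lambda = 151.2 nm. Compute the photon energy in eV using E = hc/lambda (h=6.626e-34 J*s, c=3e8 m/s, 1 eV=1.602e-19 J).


E = hc / lambda
= (6.626e-34)(3e8) / (151.2e-9)
= 1.9878e-25 / 1.5120e-07
= 1.3147e-18 J
Converting to eV: 1.3147e-18 / 1.602e-19
= 8.2065 eV

8.2065


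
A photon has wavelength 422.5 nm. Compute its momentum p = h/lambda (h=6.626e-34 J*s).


p = h / lambda
= 6.626e-34 / (422.5e-9)
= 6.626e-34 / 4.2250e-07
= 1.5683e-27 kg*m/s

1.5683e-27


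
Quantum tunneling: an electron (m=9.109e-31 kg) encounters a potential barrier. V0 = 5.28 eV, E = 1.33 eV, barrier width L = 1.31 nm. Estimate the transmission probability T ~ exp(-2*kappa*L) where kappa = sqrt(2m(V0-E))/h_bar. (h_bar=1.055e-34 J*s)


V0 - E = 3.95 eV = 6.3279e-19 J
kappa = sqrt(2 * m * (V0-E)) / h_bar
= sqrt(2 * 9.109e-31 * 6.3279e-19) / 1.055e-34
= 1.0177e+10 /m
2*kappa*L = 2 * 1.0177e+10 * 1.31e-9
= 26.6642
T = exp(-26.6642) = 2.629503e-12

2.629503e-12


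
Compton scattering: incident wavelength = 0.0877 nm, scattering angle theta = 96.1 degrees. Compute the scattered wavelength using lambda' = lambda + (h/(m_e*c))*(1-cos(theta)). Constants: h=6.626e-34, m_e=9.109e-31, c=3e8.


Compton wavelength: h/(m_e*c) = 2.4247e-12 m
d_lambda = 2.4247e-12 * (1 - cos(96.1 deg))
= 2.4247e-12 * 1.106264
= 2.6824e-12 m = 0.002682 nm
lambda' = 0.0877 + 0.002682
= 0.090382 nm

0.090382


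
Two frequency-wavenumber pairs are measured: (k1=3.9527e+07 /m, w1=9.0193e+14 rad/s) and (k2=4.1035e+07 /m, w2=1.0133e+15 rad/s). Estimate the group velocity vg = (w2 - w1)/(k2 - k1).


vg = (w2 - w1) / (k2 - k1)
= (1.0133e+15 - 9.0193e+14) / (4.1035e+07 - 3.9527e+07)
= 1.1137e+14 / 1.5080e+06
= 7.3853e+07 m/s

7.3853e+07


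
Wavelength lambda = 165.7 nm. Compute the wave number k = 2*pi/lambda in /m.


k = 2 * pi / lambda
= 6.2832 / (165.7e-9)
= 6.2832 / 1.6570e-07
= 3.7919e+07 /m

3.7919e+07


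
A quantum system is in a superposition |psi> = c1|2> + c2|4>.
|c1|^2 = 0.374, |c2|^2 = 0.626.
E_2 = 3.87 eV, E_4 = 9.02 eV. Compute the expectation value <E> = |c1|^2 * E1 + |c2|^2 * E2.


<E> = |c1|^2 * E1 + |c2|^2 * E2
= 0.374 * 3.87 + 0.626 * 9.02
= 1.4474 + 5.6465
= 7.0939 eV

7.0939


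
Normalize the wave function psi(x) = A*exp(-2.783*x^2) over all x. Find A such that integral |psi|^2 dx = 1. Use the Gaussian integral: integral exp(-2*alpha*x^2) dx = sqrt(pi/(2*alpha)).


integral |psi|^2 dx = A^2 * sqrt(pi/(2*alpha)) = 1
A^2 = sqrt(2*alpha/pi)
= sqrt(2 * 2.783 / pi)
= 1.331057
A = sqrt(1.331057)
= 1.1537

1.1537


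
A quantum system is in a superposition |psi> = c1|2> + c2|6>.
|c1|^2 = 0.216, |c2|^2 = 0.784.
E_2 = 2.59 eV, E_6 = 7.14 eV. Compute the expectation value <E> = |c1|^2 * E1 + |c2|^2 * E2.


<E> = |c1|^2 * E1 + |c2|^2 * E2
= 0.216 * 2.59 + 0.784 * 7.14
= 0.5594 + 5.5978
= 6.1572 eV

6.1572


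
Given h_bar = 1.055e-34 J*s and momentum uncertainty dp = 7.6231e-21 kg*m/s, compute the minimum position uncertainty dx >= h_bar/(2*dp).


dx = h_bar / (2 * dp)
= 1.055e-34 / (2 * 7.6231e-21)
= 1.055e-34 / 1.5246e-20
= 6.9198e-15 m

6.9198e-15


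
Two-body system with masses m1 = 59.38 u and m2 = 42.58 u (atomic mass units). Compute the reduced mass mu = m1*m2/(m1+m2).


mu = m1 * m2 / (m1 + m2)
= 59.38 * 42.58 / (59.38 + 42.58)
= 2528.4004 / 101.96
= 24.798 u

24.798


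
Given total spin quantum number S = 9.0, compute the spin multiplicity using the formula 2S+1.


Spin multiplicity = 2S + 1
= 2 * 9.0 + 1
= 18.0 + 1
= 19

19


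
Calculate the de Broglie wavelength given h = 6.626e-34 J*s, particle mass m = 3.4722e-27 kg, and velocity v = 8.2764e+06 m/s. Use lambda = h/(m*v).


lambda = h / (m * v)
= 6.626e-34 / (3.4722e-27 * 8.2764e+06)
= 6.626e-34 / 2.8737e-20
= 2.3057e-14 m

2.3057e-14


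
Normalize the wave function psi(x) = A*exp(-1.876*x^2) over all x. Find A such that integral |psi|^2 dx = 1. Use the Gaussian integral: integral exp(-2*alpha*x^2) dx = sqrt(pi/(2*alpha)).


integral |psi|^2 dx = A^2 * sqrt(pi/(2*alpha)) = 1
A^2 = sqrt(2*alpha/pi)
= sqrt(2 * 1.876 / pi)
= 1.09284
A = sqrt(1.09284)
= 1.0454

1.0454


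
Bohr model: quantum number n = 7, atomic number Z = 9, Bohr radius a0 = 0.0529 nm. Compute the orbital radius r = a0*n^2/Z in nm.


r = a0 * n^2 / Z
= 0.0529 * 7^2 / 9
= 0.0529 * 49 / 9
= 0.288 nm

0.288


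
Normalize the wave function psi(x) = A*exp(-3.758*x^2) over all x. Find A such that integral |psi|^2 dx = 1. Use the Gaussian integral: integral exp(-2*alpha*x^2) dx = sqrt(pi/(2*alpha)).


integral |psi|^2 dx = A^2 * sqrt(pi/(2*alpha)) = 1
A^2 = sqrt(2*alpha/pi)
= sqrt(2 * 3.758 / pi)
= 1.546744
A = sqrt(1.546744)
= 1.2437

1.2437


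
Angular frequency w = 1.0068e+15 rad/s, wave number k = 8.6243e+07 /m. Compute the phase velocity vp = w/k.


vp = w / k
= 1.0068e+15 / 8.6243e+07
= 1.1674e+07 m/s

1.1674e+07


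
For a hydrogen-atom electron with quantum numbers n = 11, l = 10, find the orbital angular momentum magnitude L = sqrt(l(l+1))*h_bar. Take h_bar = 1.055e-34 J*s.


L = sqrt(l*(l+1)) * h_bar
= sqrt(10 * 11) * 1.055e-34
= sqrt(110) * 1.055e-34
= 10.4881 * 1.055e-34
= 1.1065e-33 J*s

1.1065e-33


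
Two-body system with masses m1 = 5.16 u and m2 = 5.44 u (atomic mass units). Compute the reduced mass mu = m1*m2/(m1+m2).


mu = m1 * m2 / (m1 + m2)
= 5.16 * 5.44 / (5.16 + 5.44)
= 28.0704 / 10.6
= 2.6482 u

2.6482


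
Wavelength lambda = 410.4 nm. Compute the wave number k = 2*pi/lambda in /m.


k = 2 * pi / lambda
= 6.2832 / (410.4e-9)
= 6.2832 / 4.1040e-07
= 1.5310e+07 /m

1.5310e+07


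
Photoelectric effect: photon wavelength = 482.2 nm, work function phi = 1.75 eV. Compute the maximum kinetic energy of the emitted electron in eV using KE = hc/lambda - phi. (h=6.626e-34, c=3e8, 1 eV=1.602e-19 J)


E_photon = hc / lambda
= (6.626e-34)(3e8) / (482.2e-9)
= 4.1224e-19 J
= 2.5733 eV
KE = E_photon - phi
= 2.5733 - 1.75
= 0.8233 eV

0.8233


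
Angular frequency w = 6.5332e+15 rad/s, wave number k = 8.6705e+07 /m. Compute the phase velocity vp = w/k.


vp = w / k
= 6.5332e+15 / 8.6705e+07
= 7.5350e+07 m/s

7.5350e+07


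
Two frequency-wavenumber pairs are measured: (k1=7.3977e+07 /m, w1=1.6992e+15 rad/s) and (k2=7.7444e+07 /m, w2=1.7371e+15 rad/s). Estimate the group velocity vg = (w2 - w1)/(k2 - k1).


vg = (w2 - w1) / (k2 - k1)
= (1.7371e+15 - 1.6992e+15) / (7.7444e+07 - 7.3977e+07)
= 3.7900e+13 / 3.4670e+06
= 1.0932e+07 m/s

1.0932e+07


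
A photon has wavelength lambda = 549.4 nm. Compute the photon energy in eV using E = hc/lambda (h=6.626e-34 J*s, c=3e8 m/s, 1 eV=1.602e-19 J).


E = hc / lambda
= (6.626e-34)(3e8) / (549.4e-9)
= 1.9878e-25 / 5.4940e-07
= 3.6181e-19 J
Converting to eV: 3.6181e-19 / 1.602e-19
= 2.2585 eV

2.2585


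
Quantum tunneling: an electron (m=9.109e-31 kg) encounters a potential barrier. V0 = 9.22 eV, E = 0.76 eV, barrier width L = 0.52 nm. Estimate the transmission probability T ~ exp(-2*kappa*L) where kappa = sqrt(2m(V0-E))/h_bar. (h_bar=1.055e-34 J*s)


V0 - E = 8.46 eV = 1.3553e-18 J
kappa = sqrt(2 * m * (V0-E)) / h_bar
= sqrt(2 * 9.109e-31 * 1.3553e-18) / 1.055e-34
= 1.4894e+10 /m
2*kappa*L = 2 * 1.4894e+10 * 0.52e-9
= 15.4899
T = exp(-15.4899) = 1.874289e-07

1.874289e-07


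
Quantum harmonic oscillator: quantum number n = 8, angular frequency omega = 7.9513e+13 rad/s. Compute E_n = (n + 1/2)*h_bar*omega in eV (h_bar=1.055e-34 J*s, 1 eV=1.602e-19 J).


E = (n + 1/2) * h_bar * omega
= (8 + 0.5) * 1.055e-34 * 7.9513e+13
= 8.5 * 8.3886e-21
= 7.1303e-20 J
= 0.4451 eV

0.4451


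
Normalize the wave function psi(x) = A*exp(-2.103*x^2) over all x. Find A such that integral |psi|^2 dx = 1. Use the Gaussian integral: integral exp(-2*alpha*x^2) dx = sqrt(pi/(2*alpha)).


integral |psi|^2 dx = A^2 * sqrt(pi/(2*alpha)) = 1
A^2 = sqrt(2*alpha/pi)
= sqrt(2 * 2.103 / pi)
= 1.15707
A = sqrt(1.15707)
= 1.0757

1.0757


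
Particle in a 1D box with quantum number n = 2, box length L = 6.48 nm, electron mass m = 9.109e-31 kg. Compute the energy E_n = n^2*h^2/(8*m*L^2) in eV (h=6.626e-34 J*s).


E = n^2 * h^2 / (8 * m * L^2)
= 2^2 * (6.626e-34)^2 / (8 * 9.109e-31 * (6.48e-9)^2)
= 4 * 4.3904e-67 / (8 * 9.109e-31 * 4.1990e-17)
= 5.7392e-21 J
= 0.0358 eV

0.0358


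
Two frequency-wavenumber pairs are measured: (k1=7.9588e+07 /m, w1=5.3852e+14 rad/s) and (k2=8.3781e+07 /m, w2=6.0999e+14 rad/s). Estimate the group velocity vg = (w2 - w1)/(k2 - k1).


vg = (w2 - w1) / (k2 - k1)
= (6.0999e+14 - 5.3852e+14) / (8.3781e+07 - 7.9588e+07)
= 7.1470e+13 / 4.1930e+06
= 1.7045e+07 m/s

1.7045e+07


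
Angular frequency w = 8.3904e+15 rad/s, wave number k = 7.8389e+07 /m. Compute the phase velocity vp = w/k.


vp = w / k
= 8.3904e+15 / 7.8389e+07
= 1.0704e+08 m/s

1.0704e+08


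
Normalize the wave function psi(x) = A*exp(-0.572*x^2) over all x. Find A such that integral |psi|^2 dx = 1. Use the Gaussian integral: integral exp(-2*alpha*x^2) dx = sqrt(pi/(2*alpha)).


integral |psi|^2 dx = A^2 * sqrt(pi/(2*alpha)) = 1
A^2 = sqrt(2*alpha/pi)
= sqrt(2 * 0.572 / pi)
= 0.603446
A = sqrt(0.603446)
= 0.7768

0.7768


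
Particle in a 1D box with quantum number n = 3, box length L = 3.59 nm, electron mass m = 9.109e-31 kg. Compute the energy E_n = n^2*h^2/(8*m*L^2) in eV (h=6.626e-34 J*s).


E = n^2 * h^2 / (8 * m * L^2)
= 3^2 * (6.626e-34)^2 / (8 * 9.109e-31 * (3.59e-9)^2)
= 9 * 4.3904e-67 / (8 * 9.109e-31 * 1.2888e-17)
= 4.2072e-20 J
= 0.2626 eV

0.2626


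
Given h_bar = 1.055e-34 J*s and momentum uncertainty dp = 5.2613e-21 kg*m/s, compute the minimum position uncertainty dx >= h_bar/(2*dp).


dx = h_bar / (2 * dp)
= 1.055e-34 / (2 * 5.2613e-21)
= 1.055e-34 / 1.0523e-20
= 1.0026e-14 m

1.0026e-14


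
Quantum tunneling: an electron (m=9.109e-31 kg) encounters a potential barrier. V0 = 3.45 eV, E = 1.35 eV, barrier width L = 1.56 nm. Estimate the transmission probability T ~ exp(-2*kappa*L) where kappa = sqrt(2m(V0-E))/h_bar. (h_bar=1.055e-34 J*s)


V0 - E = 2.1 eV = 3.3642e-19 J
kappa = sqrt(2 * m * (V0-E)) / h_bar
= sqrt(2 * 9.109e-31 * 3.3642e-19) / 1.055e-34
= 7.4206e+09 /m
2*kappa*L = 2 * 7.4206e+09 * 1.56e-9
= 23.1523
T = exp(-23.1523) = 8.812545e-11

8.812545e-11


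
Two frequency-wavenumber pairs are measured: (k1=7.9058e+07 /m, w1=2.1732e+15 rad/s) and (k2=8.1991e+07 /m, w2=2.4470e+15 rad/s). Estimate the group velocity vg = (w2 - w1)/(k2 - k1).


vg = (w2 - w1) / (k2 - k1)
= (2.4470e+15 - 2.1732e+15) / (8.1991e+07 - 7.9058e+07)
= 2.7380e+14 / 2.9330e+06
= 9.3352e+07 m/s

9.3352e+07


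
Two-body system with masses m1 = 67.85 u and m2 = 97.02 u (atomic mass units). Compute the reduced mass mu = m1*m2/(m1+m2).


mu = m1 * m2 / (m1 + m2)
= 67.85 * 97.02 / (67.85 + 97.02)
= 6582.807 / 164.87
= 39.9273 u

39.9273


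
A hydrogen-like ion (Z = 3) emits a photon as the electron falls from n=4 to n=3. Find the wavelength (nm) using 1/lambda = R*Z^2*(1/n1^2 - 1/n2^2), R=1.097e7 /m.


1/lambda = R * Z^2 * (1/n1^2 - 1/n2^2)
= 1.097e7 * 3^2 * (1/3^2 - 1/4^2)
= 1.097e7 * 9 * (0.111111 - 0.0625)
= 4.7994e+06 /m
lambda = 1 / 4.7994e+06
= 208.3605 nm

208.3605


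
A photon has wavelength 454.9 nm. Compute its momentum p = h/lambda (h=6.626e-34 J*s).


p = h / lambda
= 6.626e-34 / (454.9e-9)
= 6.626e-34 / 4.5490e-07
= 1.4566e-27 kg*m/s

1.4566e-27


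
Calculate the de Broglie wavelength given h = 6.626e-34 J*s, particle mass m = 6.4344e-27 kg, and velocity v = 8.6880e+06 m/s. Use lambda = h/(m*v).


lambda = h / (m * v)
= 6.626e-34 / (6.4344e-27 * 8.6880e+06)
= 6.626e-34 / 5.5902e-20
= 1.1853e-14 m

1.1853e-14


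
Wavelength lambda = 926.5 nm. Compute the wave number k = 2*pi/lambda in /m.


k = 2 * pi / lambda
= 6.2832 / (926.5e-9)
= 6.2832 / 9.2650e-07
= 6.7816e+06 /m

6.7816e+06


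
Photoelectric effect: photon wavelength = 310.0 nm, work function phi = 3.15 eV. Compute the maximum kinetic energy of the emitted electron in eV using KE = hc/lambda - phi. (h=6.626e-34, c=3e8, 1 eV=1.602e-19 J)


E_photon = hc / lambda
= (6.626e-34)(3e8) / (310.0e-9)
= 6.4123e-19 J
= 4.0027 eV
KE = E_photon - phi
= 4.0027 - 3.15
= 0.8527 eV

0.8527


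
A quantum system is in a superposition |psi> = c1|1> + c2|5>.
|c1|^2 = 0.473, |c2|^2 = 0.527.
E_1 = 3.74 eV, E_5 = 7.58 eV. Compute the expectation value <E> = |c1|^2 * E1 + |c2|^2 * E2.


<E> = |c1|^2 * E1 + |c2|^2 * E2
= 0.473 * 3.74 + 0.527 * 7.58
= 1.769 + 3.9947
= 5.7637 eV

5.7637


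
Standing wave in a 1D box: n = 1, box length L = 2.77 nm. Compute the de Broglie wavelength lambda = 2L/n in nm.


lambda = 2L / n
= 2 * 2.77 / 1
= 5.54 / 1
= 5.54 nm

5.54


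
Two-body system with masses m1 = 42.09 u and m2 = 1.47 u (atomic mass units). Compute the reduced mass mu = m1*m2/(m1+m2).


mu = m1 * m2 / (m1 + m2)
= 42.09 * 1.47 / (42.09 + 1.47)
= 61.8723 / 43.56
= 1.4204 u

1.4204


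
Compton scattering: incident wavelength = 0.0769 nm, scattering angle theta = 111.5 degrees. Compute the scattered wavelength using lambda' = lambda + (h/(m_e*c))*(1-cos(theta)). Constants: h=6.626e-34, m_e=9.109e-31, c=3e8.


Compton wavelength: h/(m_e*c) = 2.4247e-12 m
d_lambda = 2.4247e-12 * (1 - cos(111.5 deg))
= 2.4247e-12 * 1.366501
= 3.3134e-12 m = 0.003313 nm
lambda' = 0.0769 + 0.003313
= 0.080213 nm

0.080213


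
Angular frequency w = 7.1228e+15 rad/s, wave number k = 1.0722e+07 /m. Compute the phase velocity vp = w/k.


vp = w / k
= 7.1228e+15 / 1.0722e+07
= 6.6432e+08 m/s

6.6432e+08


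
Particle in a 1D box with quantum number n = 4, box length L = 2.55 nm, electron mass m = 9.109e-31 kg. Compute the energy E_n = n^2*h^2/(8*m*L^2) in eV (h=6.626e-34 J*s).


E = n^2 * h^2 / (8 * m * L^2)
= 4^2 * (6.626e-34)^2 / (8 * 9.109e-31 * (2.55e-9)^2)
= 16 * 4.3904e-67 / (8 * 9.109e-31 * 6.5025e-18)
= 1.4825e-19 J
= 0.9254 eV

0.9254
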